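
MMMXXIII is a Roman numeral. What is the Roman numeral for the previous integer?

MMMXXIII = 3023, so the previous integer is 3023 - 1 = 3022

MMMXXII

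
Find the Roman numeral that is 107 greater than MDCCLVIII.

MDCCLVIII = 1758
1758 + 107 = 1865

MDCCCLXV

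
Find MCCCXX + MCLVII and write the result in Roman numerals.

MCCCXX = 1320
MCLVII = 1157
1320 + 1157 = 2477

MMCDLXXVII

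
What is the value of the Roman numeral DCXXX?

DCXXX: D=500, C=100, X=10, X=10, X=10
500 + 100 + 10 + 10 + 10 = 630

630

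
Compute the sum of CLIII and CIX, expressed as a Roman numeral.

CLIII = 153
CIX = 109
153 + 109 = 262

CCLXII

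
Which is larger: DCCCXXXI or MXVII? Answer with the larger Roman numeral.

DCCCXXXI = 831
MXVII = 1017
1017 is larger

MXVII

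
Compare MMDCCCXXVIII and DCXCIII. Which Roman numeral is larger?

MMDCCCXXVIII = 2828
DCXCIII = 693
2828 is larger

MMDCCCXXVIII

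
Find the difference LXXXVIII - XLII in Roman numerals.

LXXXVIII = 88
XLII = 42
88 - 42 = 46

XLVI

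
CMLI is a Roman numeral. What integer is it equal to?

CMLI: CM=900, L=50, I=1
900 + 50 + 1 = 951

951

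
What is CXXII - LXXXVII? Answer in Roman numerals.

CXXII = 122
LXXXVII = 87
122 - 87 = 35

XXXV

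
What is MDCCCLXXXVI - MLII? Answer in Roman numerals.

MDCCCLXXXVI = 1886
MLII = 1052
1886 - 1052 = 834

DCCCXXXIV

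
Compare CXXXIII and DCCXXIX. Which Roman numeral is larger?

CXXXIII = 133
DCCXXIX = 729
729 is larger

DCCXXIX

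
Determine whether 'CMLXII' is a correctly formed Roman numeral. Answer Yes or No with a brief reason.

'CMLXII': Check the rules: uses only the symbols I, V, X, L, C, D, M; no symbol is repeated more than three times in a row; V, L and D each appear at most once; the only place a smaller symbol precedes a larger one is the allowed subtractive pair CM, the symbol right after such a pair (if any) is smaller than the pair's first symbol, and otherwise the values never increase from left to right. Value: CM (900) + L (50) + X (10) + I (1) + I (1) = 962. So it is a valid standard Roman numeral.

Yes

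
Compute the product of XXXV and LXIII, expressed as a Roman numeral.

XXXV = 35
LXIII = 63
35 × 63 = 2205

MMCCV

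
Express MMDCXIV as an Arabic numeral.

MMDCXIV: M=1000, M=1000, D=500, C=100, X=10, IV=4
1000 + 1000 + 500 + 100 + 10 + 4 = 2614

2614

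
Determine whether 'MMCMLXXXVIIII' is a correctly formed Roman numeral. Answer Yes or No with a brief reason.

'MMCMLXXXVIIII': More than 3 consecutive I's

No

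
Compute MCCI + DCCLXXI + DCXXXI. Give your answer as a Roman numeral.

MCCI = 1201, DCCLXXI = 771, DCXXXI = 631
1201 + 771 = 1972
1972 + 631 = 2603

MMDCIII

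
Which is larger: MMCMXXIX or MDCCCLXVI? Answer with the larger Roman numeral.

MMCMXXIX = 2929
MDCCCLXVI = 1866
2929 is larger

MMCMXXIX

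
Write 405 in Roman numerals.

Convert 405 to Roman numerals:
  405 contains 1×400 (CD)
  5 contains 1×5 (V)

CDV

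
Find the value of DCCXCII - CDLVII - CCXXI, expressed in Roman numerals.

DCCXCII = 792, CDLVII = 457, CCXXI = 221
792 - 457 = 335
335 - 221 = 114

CXIV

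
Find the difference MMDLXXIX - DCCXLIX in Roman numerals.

MMDLXXIX = 2579
DCCXLIX = 749
2579 - 749 = 1830

MDCCCXXX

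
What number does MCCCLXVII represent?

MCCCLXVII: M=1000, C=100, C=100, C=100, L=50, X=10, V=5, I=1, I=1
1000 + 100 + 100 + 100 + 50 + 10 + 5 + 1 + 1 = 1367

1367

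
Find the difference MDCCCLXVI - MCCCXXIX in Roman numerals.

MDCCCLXVI = 1866
MCCCXXIX = 1329
1866 - 1329 = 537

DXXXVII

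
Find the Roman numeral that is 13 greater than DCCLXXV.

DCCLXXV = 775
775 + 13 = 788

DCCLXXXVIII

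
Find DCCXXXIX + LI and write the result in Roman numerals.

DCCXXXIX = 739
LI = 51
739 + 51 = 790

DCCXC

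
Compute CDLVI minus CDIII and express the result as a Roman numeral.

CDLVI = 456
CDIII = 403
456 - 403 = 53

LIII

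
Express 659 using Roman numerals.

Convert 659 to Roman numerals:
  659 contains 1×500 (D)
  159 contains 1×100 (C)
  59 contains 1×50 (L)
  9 contains 1×9 (IX)

DCLIX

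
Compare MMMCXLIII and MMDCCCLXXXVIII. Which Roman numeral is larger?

MMMCXLIII = 3143
MMDCCCLXXXVIII = 2888
3143 is larger

MMMCXLIII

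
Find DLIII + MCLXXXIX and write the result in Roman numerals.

DLIII = 553
MCLXXXIX = 1189
553 + 1189 = 1742

MDCCXLII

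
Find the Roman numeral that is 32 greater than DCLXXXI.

DCLXXXI = 681
681 + 32 = 713

DCCXIII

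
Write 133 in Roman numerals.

Convert 133 to Roman numerals:
  133 contains 1×100 (C)
  33 contains 3×10 (XXX)
  3 contains 3×1 (III)

CXXXIII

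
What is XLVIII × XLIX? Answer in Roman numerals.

XLVIII = 48
XLIX = 49
48 × 49 = 2352

MMCCCLII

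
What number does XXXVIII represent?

XXXVIII: X=10, X=10, X=10, V=5, I=1, I=1, I=1
10 + 10 + 10 + 5 + 1 + 1 + 1 = 38

38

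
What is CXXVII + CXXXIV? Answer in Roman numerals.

CXXVII = 127
CXXXIV = 134
127 + 134 = 261

CCLXI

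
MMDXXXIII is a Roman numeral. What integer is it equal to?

MMDXXXIII: M=1000, M=1000, D=500, X=10, X=10, X=10, I=1, I=1, I=1
1000 + 1000 + 500 + 10 + 10 + 10 + 1 + 1 + 1 = 2533

2533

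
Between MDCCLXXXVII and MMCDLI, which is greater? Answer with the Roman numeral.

MDCCLXXXVII = 1787
MMCDLI = 2451
2451 is larger

MMCDLI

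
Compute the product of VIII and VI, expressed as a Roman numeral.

VIII = 8
VI = 6
8 × 6 = 48

XLVIII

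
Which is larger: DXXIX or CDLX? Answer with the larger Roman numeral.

DXXIX = 529
CDLX = 460
529 is larger

DXXIX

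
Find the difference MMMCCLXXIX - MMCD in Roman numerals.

MMMCCLXXIX = 3279
MMCD = 2400
3279 - 2400 = 879

DCCCLXXIX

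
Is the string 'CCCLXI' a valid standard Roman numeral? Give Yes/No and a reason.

'CCCLXI': Check the rules: uses only the symbols I, V, X, L, C, D, M; no symbol is repeated more than three times in a row; V, L and D each appear at most once; no smaller symbol precedes a larger one (values never increase from left to right). Value: C (100) + C (100) + C (100) + L (50) + X (10) + I (1) = 361. So it is a valid standard Roman numeral.

Yes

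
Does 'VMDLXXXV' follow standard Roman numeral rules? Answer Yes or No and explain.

'VMDLXXXV': V should not appear more than once

No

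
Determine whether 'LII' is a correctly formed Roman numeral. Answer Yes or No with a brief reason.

'LII': Check the rules: uses only the symbols I, V, X, L, C, D, M; no symbol is repeated more than three times in a row; V, L and D each appear at most once; no smaller symbol precedes a larger one (values never increase from left to right). Value: L (50) + I (1) + I (1) = 52. So it is a valid standard Roman numeral.

Yes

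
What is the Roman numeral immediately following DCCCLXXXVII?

DCCCLXXXVII = 887, so the next integer is 887 + 1 = 888

DCCCLXXXVIII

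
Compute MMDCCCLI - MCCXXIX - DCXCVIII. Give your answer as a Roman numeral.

MMDCCCLI = 2851, MCCXXIX = 1229, DCXCVIII = 698
2851 - 1229 = 1622
1622 - 698 = 924

CMXXIV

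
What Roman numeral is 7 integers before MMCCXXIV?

MMCCXXIV = 2224
2224 - 7 = 2217

MMCCXVII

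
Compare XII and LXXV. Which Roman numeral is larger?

XII = 12
LXXV = 75
75 is larger

LXXV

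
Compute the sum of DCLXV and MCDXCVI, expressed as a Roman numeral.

DCLXV = 665
MCDXCVI = 1496
665 + 1496 = 2161

MMCLXI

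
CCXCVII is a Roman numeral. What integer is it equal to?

CCXCVII: C=100, C=100, XC=90, V=5, I=1, I=1
100 + 100 + 90 + 5 + 1 + 1 = 297

297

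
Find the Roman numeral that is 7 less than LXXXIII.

LXXXIII = 83
83 - 7 = 76

LXXVI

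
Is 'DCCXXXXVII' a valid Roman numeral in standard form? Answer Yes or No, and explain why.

'DCCXXXXVII': More than 3 consecutive X's

No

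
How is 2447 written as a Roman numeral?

Convert 2447 to Roman numerals:
  2447 contains 2×1000 (MM)
  447 contains 1×400 (CD)
  47 contains 1×40 (XL)
  7 contains 1×5 (V)
  2 contains 2×1 (II)

MMCDXLVII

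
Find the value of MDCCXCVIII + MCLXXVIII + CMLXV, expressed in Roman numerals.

MDCCXCVIII = 1798, MCLXXVIII = 1178, CMLXV = 965
1798 + 1178 = 2976
2976 + 965 = 3941

MMMCMXLI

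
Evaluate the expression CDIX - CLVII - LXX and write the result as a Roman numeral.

CDIX = 409, CLVII = 157, LXX = 70
409 - 157 = 252
252 - 70 = 182

CLXXXII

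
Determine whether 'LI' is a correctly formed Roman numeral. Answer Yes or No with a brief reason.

'LI': Check the rules: uses only the symbols I, V, X, L, C, D, M; no symbol is repeated more than three times in a row; V, L and D each appear at most once; no smaller symbol precedes a larger one (values never increase from left to right). Value: L (50) + I (1) = 51. So it is a valid standard Roman numeral.

Yes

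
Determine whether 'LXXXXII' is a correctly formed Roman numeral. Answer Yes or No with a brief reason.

'LXXXXII': More than 3 consecutive X's

No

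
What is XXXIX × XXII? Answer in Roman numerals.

XXXIX = 39
XXII = 22
39 × 22 = 858

DCCCLVIII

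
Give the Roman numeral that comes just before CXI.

CXI = 111; previous is 110

CX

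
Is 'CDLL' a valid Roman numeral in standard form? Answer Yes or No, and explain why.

'CDLL': L should not appear more than once

No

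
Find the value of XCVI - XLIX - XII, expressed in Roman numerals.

XCVI = 96, XLIX = 49, XII = 12
96 - 49 = 47
47 - 12 = 35

XXXV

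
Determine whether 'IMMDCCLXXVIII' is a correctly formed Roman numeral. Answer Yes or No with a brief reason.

'IMMDCCLXXVIII': Invalid subtractive combination: IM

No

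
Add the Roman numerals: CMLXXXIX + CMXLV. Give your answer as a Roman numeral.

CMLXXXIX = 989
CMXLV = 945
989 + 945 = 1934

MCMXXXIV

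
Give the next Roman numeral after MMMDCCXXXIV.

MMMDCCXXXIV = 3734, so the next integer is 3734 + 1 = 3735

MMMDCCXXXV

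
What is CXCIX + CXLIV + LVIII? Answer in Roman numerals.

CXCIX = 199, CXLIV = 144, LVIII = 58
199 + 144 = 343
343 + 58 = 401

CDI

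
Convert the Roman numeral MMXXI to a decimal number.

MMXXI: M=1000, M=1000, X=10, X=10, I=1
1000 + 1000 + 10 + 10 + 1 = 2021

2021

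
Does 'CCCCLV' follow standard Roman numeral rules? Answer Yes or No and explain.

'CCCCLV': More than 3 consecutive C's

No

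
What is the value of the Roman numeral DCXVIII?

DCXVIII: D=500, C=100, X=10, V=5, I=1, I=1, I=1
500 + 100 + 10 + 5 + 1 + 1 + 1 = 618

618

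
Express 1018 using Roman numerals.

Convert 1018 to Roman numerals:
  1018 contains 1×1000 (M)
  18 contains 1×10 (X)
  8 contains 1×5 (V)
  3 contains 3×1 (III)

MXVIII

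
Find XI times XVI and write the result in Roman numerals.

XI = 11
XVI = 16
11 × 16 = 176

CLXXVI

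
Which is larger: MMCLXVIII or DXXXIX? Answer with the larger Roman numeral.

MMCLXVIII = 2168
DXXXIX = 539
2168 is larger

MMCLXVIII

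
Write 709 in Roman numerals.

Convert 709 to Roman numerals:
  709 contains 1×500 (D)
  209 contains 2×100 (CC)
  9 contains 1×9 (IX)

DCCIX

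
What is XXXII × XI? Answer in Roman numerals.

XXXII = 32
XI = 11
32 × 11 = 352

CCCLII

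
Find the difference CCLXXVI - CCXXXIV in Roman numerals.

CCLXXVI = 276
CCXXXIV = 234
276 - 234 = 42

XLII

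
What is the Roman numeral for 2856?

Convert 2856 to Roman numerals:
  2856 contains 2×1000 (MM)
  856 contains 1×500 (D)
  356 contains 3×100 (CCC)
  56 contains 1×50 (L)
  6 contains 1×5 (V)
  1 contains 1×1 (I)

MMDCCCLVI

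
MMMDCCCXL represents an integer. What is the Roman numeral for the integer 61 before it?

MMMDCCCXL = 3840
3840 - 61 = 3779

MMMDCCLXXIX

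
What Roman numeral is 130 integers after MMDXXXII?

MMDXXXII = 2532
2532 + 130 = 2662

MMDCLXII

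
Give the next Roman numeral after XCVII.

XCVII = 97, so the next integer is 97 + 1 = 98

XCVIII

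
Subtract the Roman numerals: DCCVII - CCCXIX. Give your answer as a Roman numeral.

DCCVII = 707
CCCXIX = 319
707 - 319 = 388

CCCLXXXVIII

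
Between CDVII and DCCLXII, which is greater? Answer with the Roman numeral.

CDVII = 407
DCCLXII = 762
762 is larger

DCCLXII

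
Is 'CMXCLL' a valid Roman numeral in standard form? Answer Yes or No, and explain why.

'CMXCLL': L should not appear more than once

No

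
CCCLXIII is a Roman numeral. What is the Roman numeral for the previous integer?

CCCLXIII = 363, so the previous integer is 363 - 1 = 362

CCCLXII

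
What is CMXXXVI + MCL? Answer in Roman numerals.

CMXXXVI = 936
MCL = 1150
936 + 1150 = 2086

MMLXXXVI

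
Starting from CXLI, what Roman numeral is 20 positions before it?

CXLI = 141
141 - 20 = 121

CXXI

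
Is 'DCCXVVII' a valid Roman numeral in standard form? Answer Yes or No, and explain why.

'DCCXVVII': V should not appear more than once

No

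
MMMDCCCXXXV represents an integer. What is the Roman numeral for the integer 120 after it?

MMMDCCCXXXV = 3835
3835 + 120 = 3955

MMMCMLV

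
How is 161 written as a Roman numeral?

Convert 161 to Roman numerals:
  161 contains 1×100 (C)
  61 contains 1×50 (L)
  11 contains 1×10 (X)
  1 contains 1×1 (I)

CLXI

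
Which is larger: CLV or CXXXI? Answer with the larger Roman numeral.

CLV = 155
CXXXI = 131
155 is larger

CLV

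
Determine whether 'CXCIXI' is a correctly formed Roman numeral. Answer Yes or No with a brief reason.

'CXCIXI': I cannot come right after the subtractive pair IX: once I is subtracted in IX, the next symbol must be smaller than I

No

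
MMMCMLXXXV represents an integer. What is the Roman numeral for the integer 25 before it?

MMMCMLXXXV = 3985
3985 - 25 = 3960

MMMCMLX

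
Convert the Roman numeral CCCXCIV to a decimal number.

CCCXCIV: C=100, C=100, C=100, XC=90, IV=4
100 + 100 + 100 + 90 + 4 = 394

394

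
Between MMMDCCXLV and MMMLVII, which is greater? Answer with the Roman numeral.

MMMDCCXLV = 3745
MMMLVII = 3057
3745 is larger

MMMDCCXLV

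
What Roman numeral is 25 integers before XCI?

XCI = 91
91 - 25 = 66

LXVI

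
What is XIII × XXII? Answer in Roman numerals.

XIII = 13
XXII = 22
13 × 22 = 286

CCLXXXVI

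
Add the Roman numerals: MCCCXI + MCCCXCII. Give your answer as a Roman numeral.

MCCCXI = 1311
MCCCXCII = 1392
1311 + 1392 = 2703

MMDCCIII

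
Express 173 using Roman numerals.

Convert 173 to Roman numerals:
  173 contains 1×100 (C)
  73 contains 1×50 (L)
  23 contains 2×10 (XX)
  3 contains 3×1 (III)

CLXXIII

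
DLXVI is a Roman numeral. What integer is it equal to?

DLXVI: D=500, L=50, X=10, V=5, I=1
500 + 50 + 10 + 5 + 1 = 566

566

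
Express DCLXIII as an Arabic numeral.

DCLXIII: D=500, C=100, L=50, X=10, I=1, I=1, I=1
500 + 100 + 50 + 10 + 1 + 1 + 1 = 663

663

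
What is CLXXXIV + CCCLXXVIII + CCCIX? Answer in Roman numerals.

CLXXXIV = 184, CCCLXXVIII = 378, CCCIX = 309
184 + 378 = 562
562 + 309 = 871

DCCCLXXI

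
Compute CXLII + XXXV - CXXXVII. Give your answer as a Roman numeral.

CXLII = 142, XXXV = 35, CXXXVII = 137
142 + 35 = 177
177 - 137 = 40

XL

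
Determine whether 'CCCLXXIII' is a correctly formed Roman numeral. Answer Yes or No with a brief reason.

'CCCLXXIII': Check the rules: uses only the symbols I, V, X, L, C, D, M; no symbol is repeated more than three times in a row; V, L and D each appear at most once; no smaller symbol precedes a larger one (values never increase from left to right). Value: C (100) + C (100) + C (100) + L (50) + X (10) + X (10) + I (1) + I (1) + I (1) = 373. So it is a valid standard Roman numeral.

Yes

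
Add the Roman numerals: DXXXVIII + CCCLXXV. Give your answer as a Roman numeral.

DXXXVIII = 538
CCCLXXV = 375
538 + 375 = 913

CMXIII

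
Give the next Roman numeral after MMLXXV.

MMLXXV = 2075; next is 2076

MMLXXVI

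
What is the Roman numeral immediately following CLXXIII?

CLXXIII = 173; next is 174

CLXXIV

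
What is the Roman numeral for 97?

Convert 97 to Roman numerals:
  97 contains 1×90 (XC)
  7 contains 1×5 (V)
  2 contains 2×1 (II)

XCVII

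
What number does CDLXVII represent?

CDLXVII: CD=400, L=50, X=10, V=5, I=1, I=1
400 + 50 + 10 + 5 + 1 + 1 = 467

467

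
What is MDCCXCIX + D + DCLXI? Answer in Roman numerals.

MDCCXCIX = 1799, D = 500, DCLXI = 661
1799 + 500 = 2299
2299 + 661 = 2960

MMCMLX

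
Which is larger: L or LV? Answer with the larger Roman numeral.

L = 50
LV = 55
55 is larger

LV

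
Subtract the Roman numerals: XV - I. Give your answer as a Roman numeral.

XV = 15
I = 1
15 - 1 = 14

XIV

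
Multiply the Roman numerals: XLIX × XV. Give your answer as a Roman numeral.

XLIX = 49
XV = 15
49 × 15 = 735

DCCXXXV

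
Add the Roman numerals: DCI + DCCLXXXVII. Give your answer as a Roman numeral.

DCI = 601
DCCLXXXVII = 787
601 + 787 = 1388

MCCCLXXXVIII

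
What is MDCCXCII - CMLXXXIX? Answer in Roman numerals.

MDCCXCII = 1792
CMLXXXIX = 989
1792 - 989 = 803

DCCCIII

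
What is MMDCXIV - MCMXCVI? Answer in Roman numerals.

MMDCXIV = 2614
MCMXCVI = 1996
2614 - 1996 = 618

DCXVIII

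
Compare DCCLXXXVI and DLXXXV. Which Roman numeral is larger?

DCCLXXXVI = 786
DLXXXV = 585
786 is larger

DCCLXXXVI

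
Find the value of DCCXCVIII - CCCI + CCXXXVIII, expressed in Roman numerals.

DCCXCVIII = 798, CCCI = 301, CCXXXVIII = 238
798 - 301 = 497
497 + 238 = 735

DCCXXXV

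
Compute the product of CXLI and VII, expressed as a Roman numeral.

CXLI = 141
VII = 7
141 × 7 = 987

CMLXXXVII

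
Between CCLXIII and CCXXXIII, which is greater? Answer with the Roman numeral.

CCLXIII = 263
CCXXXIII = 233
263 is larger

CCLXIII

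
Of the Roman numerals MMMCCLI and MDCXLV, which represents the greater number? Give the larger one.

MMMCCLI = 3251
MDCXLV = 1645
3251 is larger

MMMCCLI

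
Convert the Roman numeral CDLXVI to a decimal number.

CDLXVI: CD=400, L=50, X=10, V=5, I=1
400 + 50 + 10 + 5 + 1 = 466

466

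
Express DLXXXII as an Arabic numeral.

DLXXXII: D=500, L=50, X=10, X=10, X=10, I=1, I=1
500 + 50 + 10 + 10 + 10 + 1 + 1 = 582

582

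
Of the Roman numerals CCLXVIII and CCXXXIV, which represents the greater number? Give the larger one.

CCLXVIII = 268
CCXXXIV = 234
268 is larger

CCLXVIII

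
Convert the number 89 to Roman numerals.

Convert 89 to Roman numerals:
  89 contains 1×50 (L)
  39 contains 3×10 (XXX)
  9 contains 1×9 (IX)

LXXXIX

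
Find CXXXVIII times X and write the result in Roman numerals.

CXXXVIII = 138
X = 10
138 × 10 = 1380

MCCCLXXX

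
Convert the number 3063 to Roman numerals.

Convert 3063 to Roman numerals:
  3063 contains 3×1000 (MMM)
  63 contains 1×50 (L)
  13 contains 1×10 (X)
  3 contains 3×1 (III)

MMMLXIII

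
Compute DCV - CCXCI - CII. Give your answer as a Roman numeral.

DCV = 605, CCXCI = 291, CII = 102
605 - 291 = 314
314 - 102 = 212

CCXII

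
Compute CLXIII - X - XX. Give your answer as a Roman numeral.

CLXIII = 163, X = 10, XX = 20
163 - 10 = 153
153 - 20 = 133

CXXXIII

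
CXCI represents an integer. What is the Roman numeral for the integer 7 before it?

CXCI = 191
191 - 7 = 184

CLXXXIV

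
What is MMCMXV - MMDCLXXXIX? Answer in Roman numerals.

MMCMXV = 2915
MMDCLXXXIX = 2689
2915 - 2689 = 226

CCXXVI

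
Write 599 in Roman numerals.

Convert 599 to Roman numerals:
  599 contains 1×500 (D)
  99 contains 1×90 (XC)
  9 contains 1×9 (IX)

DXCIX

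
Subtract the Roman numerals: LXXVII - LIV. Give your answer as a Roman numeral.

LXXVII = 77
LIV = 54
77 - 54 = 23

XXIII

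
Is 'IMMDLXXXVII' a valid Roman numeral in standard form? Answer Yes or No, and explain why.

'IMMDLXXXVII': Invalid subtractive combination: IM

No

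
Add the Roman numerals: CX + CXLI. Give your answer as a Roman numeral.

CX = 110
CXLI = 141
110 + 141 = 251

CCLI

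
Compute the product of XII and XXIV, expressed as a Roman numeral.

XII = 12
XXIV = 24
12 × 24 = 288

CCLXXXVIII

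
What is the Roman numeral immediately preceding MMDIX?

MMDIX = 2509; previous is 2508

MMDVIII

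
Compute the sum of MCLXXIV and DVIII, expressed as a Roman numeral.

MCLXXIV = 1174
DVIII = 508
1174 + 508 = 1682

MDCLXXXII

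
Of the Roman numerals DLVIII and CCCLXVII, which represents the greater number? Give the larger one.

DLVIII = 558
CCCLXVII = 367
558 is larger

DLVIII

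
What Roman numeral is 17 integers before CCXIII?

CCXIII = 213
213 - 17 = 196

CXCVI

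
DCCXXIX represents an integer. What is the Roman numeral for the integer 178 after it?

DCCXXIX = 729
729 + 178 = 907

CMVII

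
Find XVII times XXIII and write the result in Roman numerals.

XVII = 17
XXIII = 23
17 × 23 = 391

CCCXCI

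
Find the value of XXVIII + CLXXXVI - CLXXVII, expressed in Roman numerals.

XXVIII = 28, CLXXXVI = 186, CLXXVII = 177
28 + 186 = 214
214 - 177 = 37

XXXVII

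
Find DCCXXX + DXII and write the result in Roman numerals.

DCCXXX = 730
DXII = 512
730 + 512 = 1242

MCCXLII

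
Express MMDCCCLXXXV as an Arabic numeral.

MMDCCCLXXXV: M=1000, M=1000, D=500, C=100, C=100, C=100, L=50, X=10, X=10, X=10, V=5
1000 + 1000 + 500 + 100 + 100 + 100 + 50 + 10 + 10 + 10 + 5 = 2885

2885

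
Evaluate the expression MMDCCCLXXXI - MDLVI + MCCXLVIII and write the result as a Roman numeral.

MMDCCCLXXXI = 2881, MDLVI = 1556, MCCXLVIII = 1248
2881 - 1556 = 1325
1325 + 1248 = 2573

MMDLXXIII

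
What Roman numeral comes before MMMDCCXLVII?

MMMDCCXLVII = 3747, so the previous integer is 3747 - 1 = 3746

MMMDCCXLVI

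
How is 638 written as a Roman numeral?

Convert 638 to Roman numerals:
  638 contains 1×500 (D)
  138 contains 1×100 (C)
  38 contains 3×10 (XXX)
  8 contains 1×5 (V)
  3 contains 3×1 (III)

DCXXXVIII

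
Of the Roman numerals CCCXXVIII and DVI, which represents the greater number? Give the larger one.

CCCXXVIII = 328
DVI = 506
506 is larger

DVI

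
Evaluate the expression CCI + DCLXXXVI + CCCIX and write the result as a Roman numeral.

CCI = 201, DCLXXXVI = 686, CCCIX = 309
201 + 686 = 887
887 + 309 = 1196

MCXCVI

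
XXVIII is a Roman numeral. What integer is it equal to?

XXVIII: X=10, X=10, V=5, I=1, I=1, I=1
10 + 10 + 5 + 1 + 1 + 1 = 28

28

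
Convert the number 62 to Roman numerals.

Convert 62 to Roman numerals:
  62 contains 1×50 (L)
  12 contains 1×10 (X)
  2 contains 2×1 (II)

LXII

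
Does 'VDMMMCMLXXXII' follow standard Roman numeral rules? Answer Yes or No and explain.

'VDMMMCMLXXXII': Invalid subtractive combination: VD

No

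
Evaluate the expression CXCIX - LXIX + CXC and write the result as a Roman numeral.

CXCIX = 199, LXIX = 69, CXC = 190
199 - 69 = 130
130 + 190 = 320

CCCXX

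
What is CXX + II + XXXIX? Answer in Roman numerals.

CXX = 120, II = 2, XXXIX = 39
120 + 2 = 122
122 + 39 = 161

CLXI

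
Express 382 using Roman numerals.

Convert 382 to Roman numerals:
  382 contains 3×100 (CCC)
  82 contains 1×50 (L)
  32 contains 3×10 (XXX)
  2 contains 2×1 (II)

CCCLXXXII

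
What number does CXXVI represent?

CXXVI: C=100, X=10, X=10, V=5, I=1
100 + 10 + 10 + 5 + 1 = 126

126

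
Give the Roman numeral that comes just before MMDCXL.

MMDCXL = 2640, so the previous integer is 2640 - 1 = 2639

MMDCXXXIX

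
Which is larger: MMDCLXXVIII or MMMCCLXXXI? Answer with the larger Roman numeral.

MMDCLXXVIII = 2678
MMMCCLXXXI = 3281
3281 is larger

MMMCCLXXXI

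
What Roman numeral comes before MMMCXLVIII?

MMMCXLVIII = 3148; previous is 3147

MMMCXLVII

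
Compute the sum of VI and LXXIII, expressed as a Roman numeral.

VI = 6
LXXIII = 73
6 + 73 = 79

LXXIX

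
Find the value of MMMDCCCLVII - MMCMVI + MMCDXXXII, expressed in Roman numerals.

MMMDCCCLVII = 3857, MMCMVI = 2906, MMCDXXXII = 2432
3857 - 2906 = 951
951 + 2432 = 3383

MMMCCCLXXXIII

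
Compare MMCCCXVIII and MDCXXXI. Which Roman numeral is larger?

MMCCCXVIII = 2318
MDCXXXI = 1631
2318 is larger

MMCCCXVIII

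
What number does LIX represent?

LIX: L=50, IX=9
50 + 9 = 59

59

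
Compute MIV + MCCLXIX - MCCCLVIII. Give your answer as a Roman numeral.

MIV = 1004, MCCLXIX = 1269, MCCCLVIII = 1358
1004 + 1269 = 2273
2273 - 1358 = 915

CMXV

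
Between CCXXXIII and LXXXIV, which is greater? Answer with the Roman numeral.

CCXXXIII = 233
LXXXIV = 84
233 is larger

CCXXXIII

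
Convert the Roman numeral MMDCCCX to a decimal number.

MMDCCCX: M=1000, M=1000, D=500, C=100, C=100, C=100, X=10
1000 + 1000 + 500 + 100 + 100 + 100 + 10 = 2810

2810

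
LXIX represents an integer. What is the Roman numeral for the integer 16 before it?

LXIX = 69
69 - 16 = 53

LIII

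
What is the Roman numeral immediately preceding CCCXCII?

CCCXCII = 392, so the previous integer is 392 - 1 = 391

CCCXCI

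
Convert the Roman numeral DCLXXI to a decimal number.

DCLXXI: D=500, C=100, L=50, X=10, X=10, I=1
500 + 100 + 50 + 10 + 10 + 1 = 671

671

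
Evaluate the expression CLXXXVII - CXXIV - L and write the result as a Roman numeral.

CLXXXVII = 187, CXXIV = 124, L = 50
187 - 124 = 63
63 - 50 = 13

XIII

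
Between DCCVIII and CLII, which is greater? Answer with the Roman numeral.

DCCVIII = 708
CLII = 152
708 is larger

DCCVIII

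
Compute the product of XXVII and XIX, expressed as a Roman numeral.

XXVII = 27
XIX = 19
27 × 19 = 513

DXIII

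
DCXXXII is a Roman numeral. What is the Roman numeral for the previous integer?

DCXXXII = 632; previous is 631

DCXXXI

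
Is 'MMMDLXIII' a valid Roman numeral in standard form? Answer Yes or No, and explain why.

'MMMDLXIII': Check the rules: uses only the symbols I, V, X, L, C, D, M; no symbol is repeated more than three times in a row; V, L and D each appear at most once; no smaller symbol precedes a larger one (values never increase from left to right). Value: M (1000) + M (1000) + M (1000) + D (500) + L (50) + X (10) + I (1) + I (1) + I (1) = 3563. So it is a valid standard Roman numeral.

Yes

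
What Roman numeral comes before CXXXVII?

CXXXVII = 137; previous is 136

CXXXVI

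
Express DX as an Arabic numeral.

DX: D=500, X=10
500 + 10 = 510

510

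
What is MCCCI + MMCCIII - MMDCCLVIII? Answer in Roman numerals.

MCCCI = 1301, MMCCIII = 2203, MMDCCLVIII = 2758
1301 + 2203 = 3504
3504 - 2758 = 746

DCCXLVI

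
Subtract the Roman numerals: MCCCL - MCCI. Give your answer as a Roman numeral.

MCCCL = 1350
MCCI = 1201
1350 - 1201 = 149

CXLIX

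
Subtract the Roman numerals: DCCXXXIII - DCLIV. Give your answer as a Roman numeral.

DCCXXXIII = 733
DCLIV = 654
733 - 654 = 79

LXXIX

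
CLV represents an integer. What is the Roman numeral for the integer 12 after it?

CLV = 155
155 + 12 = 167

CLXVII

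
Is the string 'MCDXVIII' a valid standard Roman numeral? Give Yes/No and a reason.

'MCDXVIII': Check the rules: uses only the symbols I, V, X, L, C, D, M; no symbol is repeated more than three times in a row; V, L and D each appear at most once; the only place a smaller symbol precedes a larger one is the allowed subtractive pair CD, the symbol right after such a pair (if any) is smaller than the pair's first symbol, and otherwise the values never increase from left to right. Value: M (1000) + CD (400) + X (10) + V (5) + I (1) + I (1) + I (1) = 1418. So it is a valid standard Roman numeral.

Yes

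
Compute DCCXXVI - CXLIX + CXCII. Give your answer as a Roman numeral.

DCCXXVI = 726, CXLIX = 149, CXCII = 192
726 - 149 = 577
577 + 192 = 769

DCCLXIX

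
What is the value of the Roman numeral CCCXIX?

CCCXIX: C=100, C=100, C=100, X=10, IX=9
100 + 100 + 100 + 10 + 9 = 319

319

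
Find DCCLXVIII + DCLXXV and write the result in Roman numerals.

DCCLXVIII = 768
DCLXXV = 675
768 + 675 = 1443

MCDXLIII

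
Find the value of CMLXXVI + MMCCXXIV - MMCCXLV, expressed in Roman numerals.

CMLXXVI = 976, MMCCXXIV = 2224, MMCCXLV = 2245
976 + 2224 = 3200
3200 - 2245 = 955

CMLV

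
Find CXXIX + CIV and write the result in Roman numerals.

CXXIX = 129
CIV = 104
129 + 104 = 233

CCXXXIII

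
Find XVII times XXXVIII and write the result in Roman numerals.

XVII = 17
XXXVIII = 38
17 × 38 = 646

DCXLVI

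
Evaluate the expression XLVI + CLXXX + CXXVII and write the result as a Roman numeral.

XLVI = 46, CLXXX = 180, CXXVII = 127
46 + 180 = 226
226 + 127 = 353

CCCLIII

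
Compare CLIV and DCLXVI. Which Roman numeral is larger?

CLIV = 154
DCLXVI = 666
666 is larger

DCLXVI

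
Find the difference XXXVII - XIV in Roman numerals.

XXXVII = 37
XIV = 14
37 - 14 = 23

XXIII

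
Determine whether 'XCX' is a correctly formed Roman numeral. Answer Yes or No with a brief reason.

'XCX': X cannot come right after the subtractive pair XC: once X is subtracted in XC, the next symbol must be smaller than X

No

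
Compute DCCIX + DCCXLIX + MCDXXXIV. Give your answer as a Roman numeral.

DCCIX = 709, DCCXLIX = 749, MCDXXXIV = 1434
709 + 749 = 1458
1458 + 1434 = 2892

MMDCCCXCII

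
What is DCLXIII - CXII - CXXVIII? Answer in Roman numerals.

DCLXIII = 663, CXII = 112, CXXVIII = 128
663 - 112 = 551
551 - 128 = 423

CDXXIII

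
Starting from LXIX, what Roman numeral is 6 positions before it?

LXIX = 69
69 - 6 = 63

LXIII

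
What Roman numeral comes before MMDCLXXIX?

MMDCLXXIX = 2679, so the previous integer is 2679 - 1 = 2678

MMDCLXXVIII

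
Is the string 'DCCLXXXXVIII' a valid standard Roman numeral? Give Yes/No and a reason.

'DCCLXXXXVIII': More than 3 consecutive X's

No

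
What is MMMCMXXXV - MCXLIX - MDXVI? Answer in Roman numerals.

MMMCMXXXV = 3935, MCXLIX = 1149, MDXVI = 1516
3935 - 1149 = 2786
2786 - 1516 = 1270

MCCLXX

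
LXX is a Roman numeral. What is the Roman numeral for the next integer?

LXX = 70; next is 71

LXXI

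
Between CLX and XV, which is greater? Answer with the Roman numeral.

CLX = 160
XV = 15
160 is larger

CLX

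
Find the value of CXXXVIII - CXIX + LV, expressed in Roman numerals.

CXXXVIII = 138, CXIX = 119, LV = 55
138 - 119 = 19
19 + 55 = 74

LXXIV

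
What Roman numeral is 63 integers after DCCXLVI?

DCCXLVI = 746
746 + 63 = 809

DCCCIX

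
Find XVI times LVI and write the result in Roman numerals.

XVI = 16
LVI = 56
16 × 56 = 896

DCCCXCVI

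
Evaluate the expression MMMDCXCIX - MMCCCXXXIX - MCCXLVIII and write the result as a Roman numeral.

MMMDCXCIX = 3699, MMCCCXXXIX = 2339, MCCXLVIII = 1248
3699 - 2339 = 1360
1360 - 1248 = 112

CXII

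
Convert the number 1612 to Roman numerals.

Convert 1612 to Roman numerals:
  1612 contains 1×1000 (M)
  612 contains 1×500 (D)
  112 contains 1×100 (C)
  12 contains 1×10 (X)
  2 contains 2×1 (II)

MDCXII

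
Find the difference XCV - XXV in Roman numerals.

XCV = 95
XXV = 25
95 - 25 = 70

LXX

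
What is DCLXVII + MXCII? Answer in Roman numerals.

DCLXVII = 667
MXCII = 1092
667 + 1092 = 1759

MDCCLIX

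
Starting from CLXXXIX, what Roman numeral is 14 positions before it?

CLXXXIX = 189
189 - 14 = 175

CLXXV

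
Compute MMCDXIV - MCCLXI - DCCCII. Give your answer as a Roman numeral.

MMCDXIV = 2414, MCCLXI = 1261, DCCCII = 802
2414 - 1261 = 1153
1153 - 802 = 351

CCCLI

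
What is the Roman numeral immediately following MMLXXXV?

MMLXXXV = 2085, so the next integer is 2085 + 1 = 2086

MMLXXXVI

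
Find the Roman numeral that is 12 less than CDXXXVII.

CDXXXVII = 437
437 - 12 = 425

CDXXV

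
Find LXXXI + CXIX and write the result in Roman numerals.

LXXXI = 81
CXIX = 119
81 + 119 = 200

CC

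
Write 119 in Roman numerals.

Convert 119 to Roman numerals:
  119 contains 1×100 (C)
  19 contains 1×10 (X)
  9 contains 1×9 (IX)

CXIX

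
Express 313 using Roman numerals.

Convert 313 to Roman numerals:
  313 contains 3×100 (CCC)
  13 contains 1×10 (X)
  3 contains 3×1 (III)

CCCXIII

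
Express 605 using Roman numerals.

Convert 605 to Roman numerals:
  605 contains 1×500 (D)
  105 contains 1×100 (C)
  5 contains 1×5 (V)

DCV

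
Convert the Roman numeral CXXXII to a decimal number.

CXXXII: C=100, X=10, X=10, X=10, I=1, I=1
100 + 10 + 10 + 10 + 1 + 1 = 132

132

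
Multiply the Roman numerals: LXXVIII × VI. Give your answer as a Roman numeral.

LXXVIII = 78
VI = 6
78 × 6 = 468

CDLXVIII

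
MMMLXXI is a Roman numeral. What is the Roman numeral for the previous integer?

MMMLXXI = 3071; previous is 3070

MMMLXX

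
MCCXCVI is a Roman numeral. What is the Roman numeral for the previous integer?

MCCXCVI = 1296; previous is 1295

MCCXCV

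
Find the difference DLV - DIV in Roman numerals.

DLV = 555
DIV = 504
555 - 504 = 51

LI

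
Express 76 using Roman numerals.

Convert 76 to Roman numerals:
  76 contains 1×50 (L)
  26 contains 2×10 (XX)
  6 contains 1×5 (V)
  1 contains 1×1 (I)

LXXVI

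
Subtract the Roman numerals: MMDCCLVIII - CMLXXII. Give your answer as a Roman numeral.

MMDCCLVIII = 2758
CMLXXII = 972
2758 - 972 = 1786

MDCCLXXXVI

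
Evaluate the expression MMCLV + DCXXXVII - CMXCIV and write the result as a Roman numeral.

MMCLV = 2155, DCXXXVII = 637, CMXCIV = 994
2155 + 637 = 2792
2792 - 994 = 1798

MDCCXCVIII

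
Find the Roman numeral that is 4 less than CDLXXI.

CDLXXI = 471
471 - 4 = 467

CDLXVII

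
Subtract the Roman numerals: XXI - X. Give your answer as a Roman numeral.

XXI = 21
X = 10
21 - 10 = 11

XI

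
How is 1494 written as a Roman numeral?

Convert 1494 to Roman numerals:
  1494 contains 1×1000 (M)
  494 contains 1×400 (CD)
  94 contains 1×90 (XC)
  4 contains 1×4 (IV)

MCDXCIV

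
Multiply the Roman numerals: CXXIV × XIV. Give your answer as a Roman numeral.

CXXIV = 124
XIV = 14
124 × 14 = 1736

MDCCXXXVI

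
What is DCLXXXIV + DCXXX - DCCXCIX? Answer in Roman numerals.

DCLXXXIV = 684, DCXXX = 630, DCCXCIX = 799
684 + 630 = 1314
1314 - 799 = 515

DXV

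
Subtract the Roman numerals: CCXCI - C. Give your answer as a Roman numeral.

CCXCI = 291
C = 100
291 - 100 = 191

CXCI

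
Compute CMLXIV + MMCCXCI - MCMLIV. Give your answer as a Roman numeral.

CMLXIV = 964, MMCCXCI = 2291, MCMLIV = 1954
964 + 2291 = 3255
3255 - 1954 = 1301

MCCCI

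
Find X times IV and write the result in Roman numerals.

X = 10
IV = 4
10 × 4 = 40

XL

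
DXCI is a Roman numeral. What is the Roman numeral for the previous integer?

DXCI = 591, so the previous integer is 591 - 1 = 590

DXC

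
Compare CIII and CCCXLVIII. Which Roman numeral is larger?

CIII = 103
CCCXLVIII = 348
348 is larger

CCCXLVIII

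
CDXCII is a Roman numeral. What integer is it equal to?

CDXCII: CD=400, XC=90, I=1, I=1
400 + 90 + 1 + 1 = 492

492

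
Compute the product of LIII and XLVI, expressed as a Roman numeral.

LIII = 53
XLVI = 46
53 × 46 = 2438

MMCDXXXVIII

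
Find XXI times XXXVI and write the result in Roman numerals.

XXI = 21
XXXVI = 36
21 × 36 = 756

DCCLVI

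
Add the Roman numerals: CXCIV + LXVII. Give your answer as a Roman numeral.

CXCIV = 194
LXVII = 67
194 + 67 = 261

CCLXI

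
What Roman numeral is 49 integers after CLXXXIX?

CLXXXIX = 189
189 + 49 = 238

CCXXXVIII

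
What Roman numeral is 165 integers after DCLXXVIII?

DCLXXVIII = 678
678 + 165 = 843

DCCCXLIII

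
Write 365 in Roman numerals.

Convert 365 to Roman numerals:
  365 contains 3×100 (CCC)
  65 contains 1×50 (L)
  15 contains 1×10 (X)
  5 contains 1×5 (V)

CCCLXV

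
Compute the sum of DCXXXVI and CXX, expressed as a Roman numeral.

DCXXXVI = 636
CXX = 120
636 + 120 = 756

DCCLVI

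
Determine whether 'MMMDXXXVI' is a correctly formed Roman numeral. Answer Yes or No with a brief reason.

'MMMDXXXVI': Check the rules: uses only the symbols I, V, X, L, C, D, M; no symbol is repeated more than three times in a row; V, L and D each appear at most once; no smaller symbol precedes a larger one (values never increase from left to right). Value: M (1000) + M (1000) + M (1000) + D (500) + X (10) + X (10) + X (10) + V (5) + I (1) = 3536. So it is a valid standard Roman numeral.

Yes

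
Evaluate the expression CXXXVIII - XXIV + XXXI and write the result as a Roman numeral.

CXXXVIII = 138, XXIV = 24, XXXI = 31
138 - 24 = 114
114 + 31 = 145

CXLV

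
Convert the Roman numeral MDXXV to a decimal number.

MDXXV: M=1000, D=500, X=10, X=10, V=5
1000 + 500 + 10 + 10 + 5 = 1525

1525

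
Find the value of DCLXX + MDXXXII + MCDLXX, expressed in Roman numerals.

DCLXX = 670, MDXXXII = 1532, MCDLXX = 1470
670 + 1532 = 2202
2202 + 1470 = 3672

MMMDCLXXII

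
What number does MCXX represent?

MCXX: M=1000, C=100, X=10, X=10
1000 + 100 + 10 + 10 = 1120

1120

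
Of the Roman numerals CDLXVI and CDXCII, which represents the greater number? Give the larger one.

CDLXVI = 466
CDXCII = 492
492 is larger

CDXCII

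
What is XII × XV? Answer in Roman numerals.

XII = 12
XV = 15
12 × 15 = 180

CLXXX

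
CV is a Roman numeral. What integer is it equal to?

CV: C=100, V=5
100 + 5 = 105

105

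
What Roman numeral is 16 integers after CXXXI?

CXXXI = 131
131 + 16 = 147

CXLVII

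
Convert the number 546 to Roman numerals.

Convert 546 to Roman numerals:
  546 contains 1×500 (D)
  46 contains 1×40 (XL)
  6 contains 1×5 (V)
  1 contains 1×1 (I)

DXLVI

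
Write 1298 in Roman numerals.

Convert 1298 to Roman numerals:
  1298 contains 1×1000 (M)
  298 contains 2×100 (CC)
  98 contains 1×90 (XC)
  8 contains 1×5 (V)
  3 contains 3×1 (III)

MCCXCVIII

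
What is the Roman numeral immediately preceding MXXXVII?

MXXXVII = 1037; previous is 1036

MXXXVI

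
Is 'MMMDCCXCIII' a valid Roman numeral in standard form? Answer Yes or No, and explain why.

'MMMDCCXCIII': Check the rules: uses only the symbols I, V, X, L, C, D, M; no symbol is repeated more than three times in a row; V, L and D each appear at most once; the only place a smaller symbol precedes a larger one is the allowed subtractive pair XC, the symbol right after such a pair (if any) is smaller than the pair's first symbol, and otherwise the values never increase from left to right. Value: M (1000) + M (1000) + M (1000) + D (500) + C (100) + C (100) + XC (90) + I (1) + I (1) + I (1) = 3793. So it is a valid standard Roman numeral.

Yes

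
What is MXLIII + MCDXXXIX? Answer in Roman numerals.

MXLIII = 1043
MCDXXXIX = 1439
1043 + 1439 = 2482

MMCDLXXXII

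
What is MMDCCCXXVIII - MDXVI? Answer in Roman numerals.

MMDCCCXXVIII = 2828
MDXVI = 1516
2828 - 1516 = 1312

MCCCXII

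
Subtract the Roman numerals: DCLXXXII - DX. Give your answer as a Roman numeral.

DCLXXXII = 682
DX = 510
682 - 510 = 172

CLXXII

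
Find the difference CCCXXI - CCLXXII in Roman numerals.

CCCXXI = 321
CCLXXII = 272
321 - 272 = 49

XLIX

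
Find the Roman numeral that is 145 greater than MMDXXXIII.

MMDXXXIII = 2533
2533 + 145 = 2678

MMDCLXXVIII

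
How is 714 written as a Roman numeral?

Convert 714 to Roman numerals:
  714 contains 1×500 (D)
  214 contains 2×100 (CC)
  14 contains 1×10 (X)
  4 contains 1×4 (IV)

DCCXIV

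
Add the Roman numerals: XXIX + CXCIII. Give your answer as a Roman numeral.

XXIX = 29
CXCIII = 193
29 + 193 = 222

CCXXII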